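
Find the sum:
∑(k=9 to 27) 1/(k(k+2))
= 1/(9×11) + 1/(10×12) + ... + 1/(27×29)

Partial fractions: 1/(k(k+2)) = (1/2)[1/k - 1/(k+2)]
Telescoping leaves the first two and last two terms:
= (1/2)[1/9 + 1/10 - 1/28 - 1/29]
= 5149/73080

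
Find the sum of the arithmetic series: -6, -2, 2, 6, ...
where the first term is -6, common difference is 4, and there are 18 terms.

Sₙ = n/2 × (first + last)
Last term = a + (n-1)d = -6 + (18-1)×4 = 62
S_18 = 18/2 × (-6 + 62)
S_18 = 18/2 × 56 = 504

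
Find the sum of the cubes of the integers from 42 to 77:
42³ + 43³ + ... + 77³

Use ∑_{k=1}^{n} k³ = [n(n+1)/2]², then subtract the first 41 terms.
∑_{k=1}^{77} k³ = [77×78/2]² = 3003² = 9018009
∑_{k=1}^{41} k³ = [41×42/2]² = 861² = 741321
∑_{k=42}^{77} k³ = 9018009 - 741321 = 8276688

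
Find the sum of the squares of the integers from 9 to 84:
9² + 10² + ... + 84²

Use ∑_{k=1}^{n} k² = n(n+1)(2n+1)/6, then subtract the first 8 terms.
∑_{k=1}^{84} k² = 84×85×169/6 = 201110
∑_{k=1}^{8} k² = 8×9×17/6 = 204
∑_{k=9}^{84} k² = 201110 - 204 = 200906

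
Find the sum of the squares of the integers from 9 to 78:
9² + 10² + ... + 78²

Use ∑_{k=1}^{n} k² = n(n+1)(2n+1)/6, then subtract the first 8 terms.
∑_{k=1}^{78} k² = 78×79×157/6 = 161239
∑_{k=1}^{8} k² = 8×9×17/6 = 204
∑_{k=9}^{78} k² = 161239 - 204 = 161035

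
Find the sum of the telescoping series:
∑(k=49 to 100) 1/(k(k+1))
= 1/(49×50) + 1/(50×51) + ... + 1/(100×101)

Partial fractions: 1/(k(k+1)) = 1/k - 1/(k+1)
The series telescopes:
= (1/49 - 1/50) + (1/50 - 1/51) + ... + (1/100 - 1/101)
= 1/49 - 1/101
= 52/4949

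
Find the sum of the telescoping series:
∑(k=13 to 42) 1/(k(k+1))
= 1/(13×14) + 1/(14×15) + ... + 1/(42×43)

Partial fractions: 1/(k(k+1)) = 1/k - 1/(k+1)
The series telescopes:
= (1/13 - 1/14) + (1/14 - 1/15) + ... + (1/42 - 1/43)
= 1/13 - 1/43
= 30/559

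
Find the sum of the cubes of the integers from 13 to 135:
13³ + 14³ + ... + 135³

Use ∑_{k=1}^{n} k³ = [n(n+1)/2]², then subtract the first 12 terms.
∑_{k=1}^{135} k³ = [135×136/2]² = 9180² = 84272400
∑_{k=1}^{12} k³ = [12×13/2]² = 78² = 6084
∑_{k=13}^{135} k³ = 84272400 - 6084 = 84266316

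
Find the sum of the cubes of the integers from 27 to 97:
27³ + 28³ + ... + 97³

Use ∑_{k=1}^{n} k³ = [n(n+1)/2]², then subtract the first 26 terms.
∑_{k=1}^{97} k³ = [97×98/2]² = 4753² = 22591009
∑_{k=1}^{26} k³ = [26×27/2]² = 351² = 123201
∑_{k=27}^{97} k³ = 22591009 - 123201 = 22467808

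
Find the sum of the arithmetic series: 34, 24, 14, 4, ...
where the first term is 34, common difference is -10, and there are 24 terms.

Sₙ = n/2 × (first + last)
Last term = a + (n-1)d = 34 + (24-1)×(-10) = -196
S_24 = 24/2 × (34 + (-196))
S_24 = 24/2 × (-162) = -1944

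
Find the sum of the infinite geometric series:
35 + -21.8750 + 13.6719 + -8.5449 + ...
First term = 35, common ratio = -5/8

For |r| < 1, S = a / (1 - r)
S = 35 / (1 - (-5/8))
S = 35 / (13/8)
S = 280/13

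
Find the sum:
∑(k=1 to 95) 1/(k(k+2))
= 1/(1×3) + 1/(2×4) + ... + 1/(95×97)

Partial fractions: 1/(k(k+2)) = (1/2)[1/k - 1/(k+2)]
Telescoping leaves the first two and last two terms:
= (1/2)[1/1 + 1/2 - 1/96 - 1/97]
= 13775/18624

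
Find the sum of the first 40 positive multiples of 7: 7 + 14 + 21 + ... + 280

Factor out 7: = 7(1 + 2 + ... + 40) = 7 × n(n+1)/2
= 7 × 40×41/2
= 7 × 820
= 5740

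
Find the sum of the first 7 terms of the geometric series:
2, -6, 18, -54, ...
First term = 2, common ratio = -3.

Sₙ = a(1 - rⁿ) / (1 - r)
S_7 = 2(1 - (-3)^7) / (1 - (-3))
S_7 = 2(1 - (-2187)) / (4)
S_7 = 1094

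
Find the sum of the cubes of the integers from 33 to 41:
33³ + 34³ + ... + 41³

Use ∑_{k=1}^{n} k³ = [n(n+1)/2]², then subtract the first 32 terms.
∑_{k=1}^{41} k³ = [41×42/2]² = 861² = 741321
∑_{k=1}^{32} k³ = [32×33/2]² = 528² = 278784
∑_{k=33}^{41} k³ = 741321 - 278784 = 462537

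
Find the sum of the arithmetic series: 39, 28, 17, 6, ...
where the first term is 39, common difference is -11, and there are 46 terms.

Sₙ = n/2 × (first + last)
Last term = a + (n-1)d = 39 + (46-1)×(-11) = -456
S_46 = 46/2 × (39 + (-456))
S_46 = 46/2 × (-417) = -9591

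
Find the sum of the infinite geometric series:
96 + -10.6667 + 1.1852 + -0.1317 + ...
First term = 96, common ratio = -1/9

For |r| < 1, S = a / (1 - r)
S = 96 / (1 - (-1/9))
S = 96 / (10/9)
S = 432/5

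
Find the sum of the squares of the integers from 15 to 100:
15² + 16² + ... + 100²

Use ∑_{k=1}^{n} k² = n(n+1)(2n+1)/6, then subtract the first 14 terms.
∑_{k=1}^{100} k² = 100×101×201/6 = 338350
∑_{k=1}^{14} k² = 14×15×29/6 = 1015
∑_{k=15}^{100} k² = 338350 - 1015 = 337335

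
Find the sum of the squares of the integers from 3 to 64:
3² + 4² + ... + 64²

Use ∑_{k=1}^{n} k² = n(n+1)(2n+1)/6, then subtract the first 2 terms.
∑_{k=1}^{64} k² = 64×65×129/6 = 89440
∑_{k=1}^{2} k² = 2×3×5/6 = 5
∑_{k=3}^{64} k² = 89440 - 5 = 89435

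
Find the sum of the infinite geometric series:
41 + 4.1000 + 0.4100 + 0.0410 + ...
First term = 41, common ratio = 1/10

For |r| < 1, S = a / (1 - r)
S = 41 / (1 - (1/10))
S = 41 / (9/10)
S = 410/9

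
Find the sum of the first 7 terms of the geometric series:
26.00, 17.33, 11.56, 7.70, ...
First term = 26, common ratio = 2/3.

Sₙ = a(1 - rⁿ) / (1 - r)
S_7 = 26(1 - (2/3)^7) / (1 - (2/3))
S_7 = 26(1 - (128/2187)) / (1/3)
S_7 = 53534/729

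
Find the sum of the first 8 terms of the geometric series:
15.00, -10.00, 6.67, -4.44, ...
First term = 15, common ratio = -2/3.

Sₙ = a(1 - rⁿ) / (1 - r)
S_8 = 15(1 - (-2/3)^8) / (1 - (-2/3))
S_8 = 15(1 - (256/6561)) / (5/3)
S_8 = 6305/729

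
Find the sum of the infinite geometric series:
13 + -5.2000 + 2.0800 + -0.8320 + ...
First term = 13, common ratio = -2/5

For |r| < 1, S = a / (1 - r)
S = 13 / (1 - (-2/5))
S = 13 / (7/5)
S = 65/7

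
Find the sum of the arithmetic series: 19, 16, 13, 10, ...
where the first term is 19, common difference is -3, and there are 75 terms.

Sₙ = n/2 × (first + last)
Last term = a + (n-1)d = 19 + (75-1)×(-3) = -203
S_75 = 75/2 × (19 + (-203))
S_75 = 75/2 × (-184) = -6900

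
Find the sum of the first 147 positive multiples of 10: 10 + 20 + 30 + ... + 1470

Factor out 10: = 10(1 + 2 + ... + 147) = 10 × n(n+1)/2
= 10 × 147×148/2
= 10 × 10878
= 108780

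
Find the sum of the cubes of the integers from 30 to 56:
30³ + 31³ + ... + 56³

Use ∑_{k=1}^{n} k³ = [n(n+1)/2]², then subtract the first 29 terms.
∑_{k=1}^{56} k³ = [56×57/2]² = 1596² = 2547216
∑_{k=1}^{29} k³ = [29×30/2]² = 435² = 189225
∑_{k=30}^{56} k³ = 2547216 - 189225 = 2357991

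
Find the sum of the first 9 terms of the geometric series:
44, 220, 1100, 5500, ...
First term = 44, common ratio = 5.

Sₙ = a(1 - rⁿ) / (1 - r)
S_9 = 44(1 - 5^9) / (1 - 5)
S_9 = 44(1 - 1953125) / (-4)
S_9 = 21484364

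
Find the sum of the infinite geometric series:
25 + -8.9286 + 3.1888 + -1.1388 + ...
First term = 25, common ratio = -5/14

For |r| < 1, S = a / (1 - r)
S = 25 / (1 - (-5/14))
S = 25 / (19/14)
S = 350/19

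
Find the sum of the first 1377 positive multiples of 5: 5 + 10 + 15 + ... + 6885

Factor out 5: = 5(1 + 2 + ... + 1377) = 5 × n(n+1)/2
= 5 × 1377×1378/2
= 5 × 948753
= 4743765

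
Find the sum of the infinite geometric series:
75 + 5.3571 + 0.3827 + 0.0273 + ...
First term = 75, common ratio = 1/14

For |r| < 1, S = a / (1 - r)
S = 75 / (1 - (1/14))
S = 75 / (13/14)
S = 1050/13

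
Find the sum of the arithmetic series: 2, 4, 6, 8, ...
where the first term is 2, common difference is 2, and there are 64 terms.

Sₙ = n/2 × (first + last)
Last term = a + (n-1)d = 2 + (64-1)×2 = 128
S_64 = 64/2 × (2 + 128)
S_64 = 64/2 × 130 = 4160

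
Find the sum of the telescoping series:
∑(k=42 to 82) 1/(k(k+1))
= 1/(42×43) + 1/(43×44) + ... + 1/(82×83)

Partial fractions: 1/(k(k+1)) = 1/k - 1/(k+1)
The series telescopes:
= (1/42 - 1/43) + (1/43 - 1/44) + ... + (1/82 - 1/83)
= 1/42 - 1/83
= 41/3486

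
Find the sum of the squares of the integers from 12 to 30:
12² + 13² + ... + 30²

Use ∑_{k=1}^{n} k² = n(n+1)(2n+1)/6, then subtract the first 11 terms.
∑_{k=1}^{30} k² = 30×31×61/6 = 9455
∑_{k=1}^{11} k² = 11×12×23/6 = 506
∑_{k=12}^{30} k² = 9455 - 506 = 8949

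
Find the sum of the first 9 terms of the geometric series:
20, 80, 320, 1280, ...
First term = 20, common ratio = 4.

Sₙ = a(1 - rⁿ) / (1 - r)
S_9 = 20(1 - 4^9) / (1 - 4)
S_9 = 20(1 - 262144) / (-3)
S_9 = 1747620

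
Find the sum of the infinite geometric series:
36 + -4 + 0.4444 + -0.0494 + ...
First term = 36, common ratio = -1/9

For |r| < 1, S = a / (1 - r)
S = 36 / (1 - (-1/9))
S = 36 / (10/9)
S = 162/5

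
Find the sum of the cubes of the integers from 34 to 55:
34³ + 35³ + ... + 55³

Use ∑_{k=1}^{n} k³ = [n(n+1)/2]², then subtract the first 33 terms.
∑_{k=1}^{55} k³ = [55×56/2]² = 1540² = 2371600
∑_{k=1}^{33} k³ = [33×34/2]² = 561² = 314721
∑_{k=34}^{55} k³ = 2371600 - 314721 = 2056879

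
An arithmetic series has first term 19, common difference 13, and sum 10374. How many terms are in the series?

Using S = n/2 × [2a + (n-1)d]
10374 = n/2 × [2(19) + (n-1)(13)]
10374 = n/2 × [38 + 13n - 13]
20748 = n × [25 + 13n]
13n² + (25)n - 20748 = 0
Discriminant: Δ = (25)² - 4(13)(-20748) = 625 + 1078896 = 1079521
√Δ = 1039
n = [-(25) + √Δ] / (2·13) = (-25 + 1039) / 26 = 1014 / 26 = 39
(The negative root is discarded since n must be a positive integer.)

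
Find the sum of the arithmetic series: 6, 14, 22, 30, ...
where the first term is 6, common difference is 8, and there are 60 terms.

Sₙ = n/2 × (first + last)
Last term = a + (n-1)d = 6 + (60-1)×8 = 478
S_60 = 60/2 × (6 + 478)
S_60 = 60/2 × 484 = 14520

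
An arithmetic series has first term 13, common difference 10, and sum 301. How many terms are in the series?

Using S = n/2 × [2a + (n-1)d]
301 = n/2 × [2(13) + (n-1)(10)]
301 = n/2 × [26 + 10n - 10]
602 = n × [16 + 10n]
10n² + (16)n - 602 = 0
Discriminant: Δ = (16)² - 4(10)(-602) = 256 + 24080 = 24336
√Δ = 156
n = [-(16) + √Δ] / (2·10) = (-16 + 156) / 20 = 140 / 20 = 7
(The negative root is discarded since n must be a positive integer.)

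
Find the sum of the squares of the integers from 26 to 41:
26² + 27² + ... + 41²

Use ∑_{k=1}^{n} k² = n(n+1)(2n+1)/6, then subtract the first 25 terms.
∑_{k=1}^{41} k² = 41×42×83/6 = 23821
∑_{k=1}^{25} k² = 25×26×51/6 = 5525
∑_{k=26}^{41} k² = 23821 - 5525 = 18296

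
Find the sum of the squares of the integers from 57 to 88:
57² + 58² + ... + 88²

Use ∑_{k=1}^{n} k² = n(n+1)(2n+1)/6, then subtract the first 56 terms.
∑_{k=1}^{88} k² = 88×89×177/6 = 231044
∑_{k=1}^{56} k² = 56×57×113/6 = 60116
∑_{k=57}^{88} k² = 231044 - 60116 = 170928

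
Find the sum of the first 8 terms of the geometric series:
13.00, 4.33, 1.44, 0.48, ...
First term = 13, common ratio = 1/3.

Sₙ = a(1 - rⁿ) / (1 - r)
S_8 = 13(1 - (1/3)^8) / (1 - (1/3))
S_8 = 13(1 - (1/6561)) / (2/3)
S_8 = 42640/2187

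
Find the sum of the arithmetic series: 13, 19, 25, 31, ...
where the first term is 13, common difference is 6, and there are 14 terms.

Sₙ = n/2 × (first + last)
Last term = a + (n-1)d = 13 + (14-1)×6 = 91
S_14 = 14/2 × (13 + 91)
S_14 = 14/2 × 104 = 728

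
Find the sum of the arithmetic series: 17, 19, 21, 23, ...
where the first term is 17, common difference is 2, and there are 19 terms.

Sₙ = n/2 × (first + last)
Last term = a + (n-1)d = 17 + (19-1)×2 = 53
S_19 = 19/2 × (17 + 53)
S_19 = 19/2 × 70 = 665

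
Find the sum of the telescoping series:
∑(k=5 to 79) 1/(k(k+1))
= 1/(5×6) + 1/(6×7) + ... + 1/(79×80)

Partial fractions: 1/(k(k+1)) = 1/k - 1/(k+1)
The series telescopes:
= (1/5 - 1/6) + (1/6 - 1/7) + ... + (1/79 - 1/80)
= 1/5 - 1/80
= 3/16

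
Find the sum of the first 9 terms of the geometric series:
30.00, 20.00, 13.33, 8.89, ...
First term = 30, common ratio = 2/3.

Sₙ = a(1 - rⁿ) / (1 - r)
S_9 = 30(1 - (2/3)^9) / (1 - (2/3))
S_9 = 30(1 - (512/19683)) / (1/3)
S_9 = 191710/2187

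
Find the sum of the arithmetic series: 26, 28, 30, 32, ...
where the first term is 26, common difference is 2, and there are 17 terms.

Sₙ = n/2 × (first + last)
Last term = a + (n-1)d = 26 + (17-1)×2 = 58
S_17 = 17/2 × (26 + 58)
S_17 = 17/2 × 84 = 714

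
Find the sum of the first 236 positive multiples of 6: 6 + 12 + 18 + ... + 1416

Factor out 6: = 6(1 + 2 + ... + 236) = 6 × n(n+1)/2
= 6 × 236×237/2
= 6 × 27966
= 167796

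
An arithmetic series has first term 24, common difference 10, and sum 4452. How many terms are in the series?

Using S = n/2 × [2a + (n-1)d]
4452 = n/2 × [2(24) + (n-1)(10)]
4452 = n/2 × [48 + 10n - 10]
8904 = n × [38 + 10n]
10n² + (38)n - 8904 = 0
Discriminant: Δ = (38)² - 4(10)(-8904) = 1444 + 356160 = 357604
√Δ = 598
n = [-(38) + √Δ] / (2·10) = (-38 + 598) / 20 = 560 / 20 = 28
(The negative root is discarded since n must be a positive integer.)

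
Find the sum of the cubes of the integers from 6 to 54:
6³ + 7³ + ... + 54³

Use ∑_{k=1}^{n} k³ = [n(n+1)/2]², then subtract the first 5 terms.
∑_{k=1}^{54} k³ = [54×55/2]² = 1485² = 2205225
∑_{k=1}^{5} k³ = [5×6/2]² = 15² = 225
∑_{k=6}^{54} k³ = 2205225 - 225 = 2205000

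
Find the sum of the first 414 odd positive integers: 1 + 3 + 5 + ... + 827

Sum of first n odd numbers = n²
= 414²
= 171396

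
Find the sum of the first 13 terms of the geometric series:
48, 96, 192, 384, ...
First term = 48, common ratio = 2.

Sₙ = a(1 - rⁿ) / (1 - r)
S_13 = 48(1 - 2^13) / (1 - 2)
S_13 = 48(1 - 8192) / (-1)
S_13 = 393168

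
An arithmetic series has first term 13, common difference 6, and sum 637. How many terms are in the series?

Using S = n/2 × [2a + (n-1)d]
637 = n/2 × [2(13) + (n-1)(6)]
637 = n/2 × [26 + 6n - 6]
1274 = n × [20 + 6n]
6n² + (20)n - 1274 = 0
Discriminant: Δ = (20)² - 4(6)(-1274) = 400 + 30576 = 30976
√Δ = 176
n = [-(20) + √Δ] / (2·6) = (-20 + 176) / 12 = 156 / 12 = 13
(The negative root is discarded since n must be a positive integer.)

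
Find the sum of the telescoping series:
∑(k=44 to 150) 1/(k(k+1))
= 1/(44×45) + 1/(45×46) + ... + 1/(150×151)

Partial fractions: 1/(k(k+1)) = 1/k - 1/(k+1)
The series telescopes:
= (1/44 - 1/45) + (1/45 - 1/46) + ... + (1/150 - 1/151)
= 1/44 - 1/151
= 107/6644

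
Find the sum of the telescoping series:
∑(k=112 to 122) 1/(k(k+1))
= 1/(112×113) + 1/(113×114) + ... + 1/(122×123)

Partial fractions: 1/(k(k+1)) = 1/k - 1/(k+1)
The series telescopes:
= (1/112 - 1/113) + (1/113 - 1/114) + ... + (1/122 - 1/123)
= 1/112 - 1/123
= 11/13776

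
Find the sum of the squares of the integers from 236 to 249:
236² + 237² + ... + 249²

Use ∑_{k=1}^{n} k² = n(n+1)(2n+1)/6, then subtract the first 235 terms.
∑_{k=1}^{249} k² = 249×250×499/6 = 5177125
∑_{k=1}^{235} k² = 235×236×471/6 = 4353610
∑_{k=236}^{249} k² = 5177125 - 4353610 = 823515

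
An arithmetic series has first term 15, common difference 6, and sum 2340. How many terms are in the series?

Using S = n/2 × [2a + (n-1)d]
2340 = n/2 × [2(15) + (n-1)(6)]
2340 = n/2 × [30 + 6n - 6]
4680 = n × [24 + 6n]
6n² + (24)n - 4680 = 0
Discriminant: Δ = (24)² - 4(6)(-4680) = 576 + 112320 = 112896
√Δ = 336
n = [-(24) + √Δ] / (2·6) = (-24 + 336) / 12 = 312 / 12 = 26
(The negative root is discarded since n must be a positive integer.)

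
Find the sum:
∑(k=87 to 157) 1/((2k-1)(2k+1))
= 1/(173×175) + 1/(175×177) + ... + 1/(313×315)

Partial fractions: 1/((2k-1)(2k+1)) = (1/2)[1/(2k-1) - 1/(2k+1)]
The series telescopes:
= (1/2)[1/173 - 1/315]
= 71/54495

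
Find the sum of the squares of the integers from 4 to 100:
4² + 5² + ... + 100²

Use ∑_{k=1}^{n} k² = n(n+1)(2n+1)/6, then subtract the first 3 terms.
∑_{k=1}^{100} k² = 100×101×201/6 = 338350
∑_{k=1}^{3} k² = 3×4×7/6 = 14
∑_{k=4}^{100} k² = 338350 - 14 = 338336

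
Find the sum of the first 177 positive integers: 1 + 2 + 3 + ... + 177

Formula: ∑k = n(n+1)/2
= 177×178/2
= 31506/2
= 15753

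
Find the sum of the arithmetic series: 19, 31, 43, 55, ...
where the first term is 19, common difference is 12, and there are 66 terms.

Sₙ = n/2 × (first + last)
Last term = a + (n-1)d = 19 + (66-1)×12 = 799
S_66 = 66/2 × (19 + 799)
S_66 = 66/2 × 818 = 26994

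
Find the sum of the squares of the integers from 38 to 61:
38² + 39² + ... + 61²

Use ∑_{k=1}^{n} k² = n(n+1)(2n+1)/6, then subtract the first 37 terms.
∑_{k=1}^{61} k² = 61×62×123/6 = 77531
∑_{k=1}^{37} k² = 37×38×75/6 = 17575
∑_{k=38}^{61} k² = 77531 - 17575 = 59956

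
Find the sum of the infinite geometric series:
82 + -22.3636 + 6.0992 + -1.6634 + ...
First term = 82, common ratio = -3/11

For |r| < 1, S = a / (1 - r)
S = 82 / (1 - (-3/11))
S = 82 / (14/11)
S = 451/7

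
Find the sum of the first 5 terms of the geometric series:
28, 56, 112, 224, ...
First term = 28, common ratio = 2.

Sₙ = a(1 - rⁿ) / (1 - r)
S_5 = 28(1 - 2^5) / (1 - 2)
S_5 = 28(1 - 32) / (-1)
S_5 = 868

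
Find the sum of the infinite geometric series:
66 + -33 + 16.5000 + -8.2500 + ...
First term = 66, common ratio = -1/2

For |r| < 1, S = a / (1 - r)
S = 66 / (1 - (-1/2))
S = 66 / (3/2)
S = 44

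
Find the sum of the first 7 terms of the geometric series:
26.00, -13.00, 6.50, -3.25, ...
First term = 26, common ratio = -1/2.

Sₙ = a(1 - rⁿ) / (1 - r)
S_7 = 26(1 - (-1/2)^7) / (1 - (-1/2))
S_7 = 26(1 - (-1/128)) / (3/2)
S_7 = 559/32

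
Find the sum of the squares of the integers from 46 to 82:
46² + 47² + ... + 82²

Use ∑_{k=1}^{n} k² = n(n+1)(2n+1)/6, then subtract the first 45 terms.
∑_{k=1}^{82} k² = 82×83×165/6 = 187165
∑_{k=1}^{45} k² = 45×46×91/6 = 31395
∑_{k=46}^{82} k² = 187165 - 31395 = 155770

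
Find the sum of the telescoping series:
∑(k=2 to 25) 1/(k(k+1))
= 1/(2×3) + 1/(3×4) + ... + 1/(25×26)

Partial fractions: 1/(k(k+1)) = 1/k - 1/(k+1)
The series telescopes:
= (1/2 - 1/3) + (1/3 - 1/4) + ... + (1/25 - 1/26)
= 1/2 - 1/26
= 6/13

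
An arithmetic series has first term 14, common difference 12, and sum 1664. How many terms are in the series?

Using S = n/2 × [2a + (n-1)d]
1664 = n/2 × [2(14) + (n-1)(12)]
1664 = n/2 × [28 + 12n - 12]
3328 = n × [16 + 12n]
12n² + (16)n - 3328 = 0
Discriminant: Δ = (16)² - 4(12)(-3328) = 256 + 159744 = 160000
√Δ = 400
n = [-(16) + √Δ] / (2·12) = (-16 + 400) / 24 = 384 / 24 = 16
(The negative root is discarded since n must be a positive integer.)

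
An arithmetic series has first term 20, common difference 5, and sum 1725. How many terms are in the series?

Using S = n/2 × [2a + (n-1)d]
1725 = n/2 × [2(20) + (n-1)(5)]
1725 = n/2 × [40 + 5n - 5]
3450 = n × [35 + 5n]
5n² + (35)n - 3450 = 0
Discriminant: Δ = (35)² - 4(5)(-3450) = 1225 + 69000 = 70225
√Δ = 265
n = [-(35) + √Δ] / (2·5) = (-35 + 265) / 10 = 230 / 10 = 23
(The negative root is discarded since n must be a positive integer.)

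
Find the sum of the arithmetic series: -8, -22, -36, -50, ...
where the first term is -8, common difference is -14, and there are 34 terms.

Sₙ = n/2 × (first + last)
Last term = a + (n-1)d = -8 + (34-1)×(-14) = -470
S_34 = 34/2 × (-8 + (-470))
S_34 = 34/2 × (-478) = -8126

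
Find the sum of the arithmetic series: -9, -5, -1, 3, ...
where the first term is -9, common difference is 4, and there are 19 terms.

Sₙ = n/2 × (first + last)
Last term = a + (n-1)d = -9 + (19-1)×4 = 63
S_19 = 19/2 × (-9 + 63)
S_19 = 19/2 × 54 = 513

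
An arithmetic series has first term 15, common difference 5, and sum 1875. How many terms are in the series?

Using S = n/2 × [2a + (n-1)d]
1875 = n/2 × [2(15) + (n-1)(5)]
1875 = n/2 × [30 + 5n - 5]
3750 = n × [25 + 5n]
5n² + (25)n - 3750 = 0
Discriminant: Δ = (25)² - 4(5)(-3750) = 625 + 75000 = 75625
√Δ = 275
n = [-(25) + √Δ] / (2·5) = (-25 + 275) / 10 = 250 / 10 = 25
(The negative root is discarded since n must be a positive integer.)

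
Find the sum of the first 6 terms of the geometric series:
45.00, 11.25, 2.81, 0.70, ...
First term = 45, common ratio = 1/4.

Sₙ = a(1 - rⁿ) / (1 - r)
S_6 = 45(1 - (1/4)^6) / (1 - (1/4))
S_6 = 45(1 - (1/4096)) / (3/4)
S_6 = 61425/1024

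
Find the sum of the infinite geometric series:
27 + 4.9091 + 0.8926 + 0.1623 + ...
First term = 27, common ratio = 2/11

For |r| < 1, S = a / (1 - r)
S = 27 / (1 - (2/11))
S = 27 / (9/11)
S = 33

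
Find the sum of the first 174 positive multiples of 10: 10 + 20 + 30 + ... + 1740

Factor out 10: = 10(1 + 2 + ... + 174) = 10 × n(n+1)/2
= 10 × 174×175/2
= 10 × 15225
= 152250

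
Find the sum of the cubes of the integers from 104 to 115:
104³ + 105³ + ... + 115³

Use ∑_{k=1}^{n} k³ = [n(n+1)/2]², then subtract the first 103 terms.
∑_{k=1}^{115} k³ = [115×116/2]² = 6670² = 44488900
∑_{k=1}^{103} k³ = [103×104/2]² = 5356² = 28686736
∑_{k=104}^{115} k³ = 44488900 - 28686736 = 15802164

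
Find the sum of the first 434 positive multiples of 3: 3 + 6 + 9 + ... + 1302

Factor out 3: = 3(1 + 2 + ... + 434) = 3 × n(n+1)/2
= 3 × 434×435/2
= 3 × 94395
= 283185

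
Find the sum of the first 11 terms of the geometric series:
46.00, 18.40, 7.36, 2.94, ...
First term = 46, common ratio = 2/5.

Sₙ = a(1 - rⁿ) / (1 - r)
S_11 = 46(1 - (2/5)^11) / (1 - (2/5))
S_11 = 46(1 - (2048/48828125)) / (3/5)
S_11 = 748666514/9765625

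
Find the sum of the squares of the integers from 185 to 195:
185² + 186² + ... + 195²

Use ∑_{k=1}^{n} k² = n(n+1)(2n+1)/6, then subtract the first 184 terms.
∑_{k=1}^{195} k² = 195×196×391/6 = 2490670
∑_{k=1}^{184} k² = 184×185×369/6 = 2093460
∑_{k=185}^{195} k² = 2490670 - 2093460 = 397210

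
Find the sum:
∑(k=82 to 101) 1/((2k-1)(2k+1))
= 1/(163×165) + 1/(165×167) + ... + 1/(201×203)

Partial fractions: 1/((2k-1)(2k+1)) = (1/2)[1/(2k-1) - 1/(2k+1)]
The series telescopes:
= (1/2)[1/163 - 1/203]
= 20/33089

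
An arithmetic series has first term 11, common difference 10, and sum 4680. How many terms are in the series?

Using S = n/2 × [2a + (n-1)d]
4680 = n/2 × [2(11) + (n-1)(10)]
4680 = n/2 × [22 + 10n - 10]
9360 = n × [12 + 10n]
10n² + (12)n - 9360 = 0
Discriminant: Δ = (12)² - 4(10)(-9360) = 144 + 374400 = 374544
√Δ = 612
n = [-(12) + √Δ] / (2·10) = (-12 + 612) / 20 = 600 / 20 = 30
(The negative root is discarded since n must be a positive integer.)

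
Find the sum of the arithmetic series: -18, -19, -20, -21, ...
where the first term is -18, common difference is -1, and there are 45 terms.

Sₙ = n/2 × (first + last)
Last term = a + (n-1)d = -18 + (45-1)×(-1) = -62
S_45 = 45/2 × (-18 + (-62))
S_45 = 45/2 × (-80) = -1800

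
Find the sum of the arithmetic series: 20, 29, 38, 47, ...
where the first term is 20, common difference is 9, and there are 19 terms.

Sₙ = n/2 × (first + last)
Last term = a + (n-1)d = 20 + (19-1)×9 = 182
S_19 = 19/2 × (20 + 182)
S_19 = 19/2 × 202 = 1919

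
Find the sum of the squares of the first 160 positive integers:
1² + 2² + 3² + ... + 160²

Formula: ∑k² = n(n+1)(2n+1)/6
= 160×161×321/6
= 8268960/6
= 1378160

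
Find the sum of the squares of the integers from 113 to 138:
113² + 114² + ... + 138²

Use ∑_{k=1}^{n} k² = n(n+1)(2n+1)/6, then subtract the first 112 terms.
∑_{k=1}^{138} k² = 138×139×277/6 = 885569
∑_{k=1}^{112} k² = 112×113×225/6 = 474600
∑_{k=113}^{138} k² = 885569 - 474600 = 410969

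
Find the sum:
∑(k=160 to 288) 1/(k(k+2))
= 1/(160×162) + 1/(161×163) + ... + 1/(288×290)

Partial fractions: 1/(k(k+2)) = (1/2)[1/k - 1/(k+2)]
Telescoping leaves the first two and last two terms:
= (1/2)[1/160 + 1/161 - 1/289 - 1/290]
= 1198797/431789120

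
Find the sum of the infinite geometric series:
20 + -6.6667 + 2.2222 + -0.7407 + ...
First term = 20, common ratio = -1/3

For |r| < 1, S = a / (1 - r)
S = 20 / (1 - (-1/3))
S = 20 / (4/3)
S = 15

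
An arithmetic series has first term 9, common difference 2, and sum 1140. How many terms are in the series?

Using S = n/2 × [2a + (n-1)d]
1140 = n/2 × [2(9) + (n-1)(2)]
1140 = n/2 × [18 + 2n - 2]
2280 = n × [16 + 2n]
2n² + (16)n - 2280 = 0
Discriminant: Δ = (16)² - 4(2)(-2280) = 256 + 18240 = 18496
√Δ = 136
n = [-(16) + √Δ] / (2·2) = (-16 + 136) / 4 = 120 / 4 = 30
(The negative root is discarded since n must be a positive integer.)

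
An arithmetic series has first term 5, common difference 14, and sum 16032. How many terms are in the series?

Using S = n/2 × [2a + (n-1)d]
16032 = n/2 × [2(5) + (n-1)(14)]
16032 = n/2 × [10 + 14n - 14]
32064 = n × [-4 + 14n]
14n² + (-4)n - 32064 = 0
Discriminant: Δ = (-4)² - 4(14)(-32064) = 16 + 1795584 = 1795600
√Δ = 1340
n = [-(-4) + √Δ] / (2·14) = (4 + 1340) / 28 = 1344 / 28 = 48
(The negative root is discarded since n must be a positive integer.)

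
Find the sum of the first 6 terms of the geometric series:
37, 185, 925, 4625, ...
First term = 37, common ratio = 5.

Sₙ = a(1 - rⁿ) / (1 - r)
S_6 = 37(1 - 5^6) / (1 - 5)
S_6 = 37(1 - 15625) / (-4)
S_6 = 144522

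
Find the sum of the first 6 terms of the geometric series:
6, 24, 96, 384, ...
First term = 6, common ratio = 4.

Sₙ = a(1 - rⁿ) / (1 - r)
S_6 = 6(1 - 4^6) / (1 - 4)
S_6 = 6(1 - 4096) / (-3)
S_6 = 8190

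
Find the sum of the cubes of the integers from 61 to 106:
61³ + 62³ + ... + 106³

Use ∑_{k=1}^{n} k³ = [n(n+1)/2]², then subtract the first 60 terms.
∑_{k=1}^{106} k³ = [106×107/2]² = 5671² = 32160241
∑_{k=1}^{60} k³ = [60×61/2]² = 1830² = 3348900
∑_{k=61}^{106} k³ = 32160241 - 3348900 = 28811341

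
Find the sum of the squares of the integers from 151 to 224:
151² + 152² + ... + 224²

Use ∑_{k=1}^{n} k² = n(n+1)(2n+1)/6, then subtract the first 150 terms.
∑_{k=1}^{224} k² = 224×225×449/6 = 3771600
∑_{k=1}^{150} k² = 150×151×301/6 = 1136275
∑_{k=151}^{224} k² = 3771600 - 1136275 = 2635325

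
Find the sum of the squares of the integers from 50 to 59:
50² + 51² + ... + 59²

Use ∑_{k=1}^{n} k² = n(n+1)(2n+1)/6, then subtract the first 49 terms.
∑_{k=1}^{59} k² = 59×60×119/6 = 70210
∑_{k=1}^{49} k² = 49×50×99/6 = 40425
∑_{k=50}^{59} k² = 70210 - 40425 = 29785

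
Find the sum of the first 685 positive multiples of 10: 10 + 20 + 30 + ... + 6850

Factor out 10: = 10(1 + 2 + ... + 685) = 10 × n(n+1)/2
= 10 × 685×686/2
= 10 × 234955
= 2349550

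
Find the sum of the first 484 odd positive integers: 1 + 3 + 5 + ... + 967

Sum of first n odd numbers = n²
= 484²
= 234256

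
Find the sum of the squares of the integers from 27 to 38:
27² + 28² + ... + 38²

Use ∑_{k=1}^{n} k² = n(n+1)(2n+1)/6, then subtract the first 26 terms.
∑_{k=1}^{38} k² = 38×39×77/6 = 19019
∑_{k=1}^{26} k² = 26×27×53/6 = 6201
∑_{k=27}^{38} k² = 19019 - 6201 = 12818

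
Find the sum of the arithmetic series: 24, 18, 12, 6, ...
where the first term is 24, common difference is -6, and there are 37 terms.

Sₙ = n/2 × (first + last)
Last term = a + (n-1)d = 24 + (37-1)×(-6) = -192
S_37 = 37/2 × (24 + (-192))
S_37 = 37/2 × (-168) = -3108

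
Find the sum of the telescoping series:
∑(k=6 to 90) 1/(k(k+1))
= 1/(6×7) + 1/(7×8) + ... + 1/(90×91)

Partial fractions: 1/(k(k+1)) = 1/k - 1/(k+1)
The series telescopes:
= (1/6 - 1/7) + (1/7 - 1/8) + ... + (1/90 - 1/91)
= 1/6 - 1/91
= 85/546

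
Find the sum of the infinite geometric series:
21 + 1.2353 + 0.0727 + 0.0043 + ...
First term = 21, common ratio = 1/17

For |r| < 1, S = a / (1 - r)
S = 21 / (1 - (1/17))
S = 21 / (16/17)
S = 357/16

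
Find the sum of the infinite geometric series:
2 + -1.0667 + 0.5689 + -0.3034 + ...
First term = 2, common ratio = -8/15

For |r| < 1, S = a / (1 - r)
S = 2 / (1 - (-8/15))
S = 2 / (23/15)
S = 30/23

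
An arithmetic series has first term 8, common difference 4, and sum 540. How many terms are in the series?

Using S = n/2 × [2a + (n-1)d]
540 = n/2 × [2(8) + (n-1)(4)]
540 = n/2 × [16 + 4n - 4]
1080 = n × [12 + 4n]
4n² + (12)n - 1080 = 0
Discriminant: Δ = (12)² - 4(4)(-1080) = 144 + 17280 = 17424
√Δ = 132
n = [-(12) + √Δ] / (2·4) = (-12 + 132) / 8 = 120 / 8 = 15
(The negative root is discarded since n must be a positive integer.)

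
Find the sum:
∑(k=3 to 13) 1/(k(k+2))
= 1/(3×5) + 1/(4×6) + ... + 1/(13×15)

Partial fractions: 1/(k(k+2)) = (1/2)[1/k - 1/(k+2)]
Telescoping leaves the first two and last two terms:
= (1/2)[1/3 + 1/4 - 1/14 - 1/15]
= 187/840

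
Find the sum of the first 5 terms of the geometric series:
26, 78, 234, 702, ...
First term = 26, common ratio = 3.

Sₙ = a(1 - rⁿ) / (1 - r)
S_5 = 26(1 - 3^5) / (1 - 3)
S_5 = 26(1 - 243) / (-2)
S_5 = 3146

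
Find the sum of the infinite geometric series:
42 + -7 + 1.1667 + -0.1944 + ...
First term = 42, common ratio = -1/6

For |r| < 1, S = a / (1 - r)
S = 42 / (1 - (-1/6))
S = 42 / (7/6)
S = 36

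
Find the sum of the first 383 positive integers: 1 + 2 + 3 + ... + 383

Formula: ∑k = n(n+1)/2
= 383×384/2
= 147072/2
= 73536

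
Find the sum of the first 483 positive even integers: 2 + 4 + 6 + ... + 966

Sum of first n even numbers = n(n+1)
= 483×484
= 233772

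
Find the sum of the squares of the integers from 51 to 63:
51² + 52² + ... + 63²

Use ∑_{k=1}^{n} k² = n(n+1)(2n+1)/6, then subtract the first 50 terms.
∑_{k=1}^{63} k² = 63×64×127/6 = 85344
∑_{k=1}^{50} k² = 50×51×101/6 = 42925
∑_{k=51}^{63} k² = 85344 - 42925 = 42419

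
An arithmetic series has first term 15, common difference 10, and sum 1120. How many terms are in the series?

Using S = n/2 × [2a + (n-1)d]
1120 = n/2 × [2(15) + (n-1)(10)]
1120 = n/2 × [30 + 10n - 10]
2240 = n × [20 + 10n]
10n² + (20)n - 2240 = 0
Discriminant: Δ = (20)² - 4(10)(-2240) = 400 + 89600 = 90000
√Δ = 300
n = [-(20) + √Δ] / (2·10) = (-20 + 300) / 20 = 280 / 20 = 14
(The negative root is discarded since n must be a positive integer.)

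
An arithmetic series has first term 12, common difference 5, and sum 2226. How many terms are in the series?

Using S = n/2 × [2a + (n-1)d]
2226 = n/2 × [2(12) + (n-1)(5)]
2226 = n/2 × [24 + 5n - 5]
4452 = n × [19 + 5n]
5n² + (19)n - 4452 = 0
Discriminant: Δ = (19)² - 4(5)(-4452) = 361 + 89040 = 89401
√Δ = 299
n = [-(19) + √Δ] / (2·5) = (-19 + 299) / 10 = 280 / 10 = 28
(The negative root is discarded since n must be a positive integer.)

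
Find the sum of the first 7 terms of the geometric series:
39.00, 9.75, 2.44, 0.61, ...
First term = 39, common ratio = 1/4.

Sₙ = a(1 - rⁿ) / (1 - r)
S_7 = 39(1 - (1/4)^7) / (1 - (1/4))
S_7 = 39(1 - (1/16384)) / (3/4)
S_7 = 212979/4096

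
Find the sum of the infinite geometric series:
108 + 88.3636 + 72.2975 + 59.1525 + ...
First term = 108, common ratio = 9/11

For |r| < 1, S = a / (1 - r)
S = 108 / (1 - (9/11))
S = 108 / (2/11)
S = 594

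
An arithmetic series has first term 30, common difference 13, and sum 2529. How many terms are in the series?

Using S = n/2 × [2a + (n-1)d]
2529 = n/2 × [2(30) + (n-1)(13)]
2529 = n/2 × [60 + 13n - 13]
5058 = n × [47 + 13n]
13n² + (47)n - 5058 = 0
Discriminant: Δ = (47)² - 4(13)(-5058) = 2209 + 263016 = 265225
√Δ = 515
n = [-(47) + √Δ] / (2·13) = (-47 + 515) / 26 = 468 / 26 = 18
(The negative root is discarded since n must be a positive integer.)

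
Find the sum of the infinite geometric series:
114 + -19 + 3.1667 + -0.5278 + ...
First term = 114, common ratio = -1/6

For |r| < 1, S = a / (1 - r)
S = 114 / (1 - (-1/6))
S = 114 / (7/6)
S = 684/7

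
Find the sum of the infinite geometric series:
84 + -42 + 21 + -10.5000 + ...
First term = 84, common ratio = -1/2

For |r| < 1, S = a / (1 - r)
S = 84 / (1 - (-1/2))
S = 84 / (3/2)
S = 56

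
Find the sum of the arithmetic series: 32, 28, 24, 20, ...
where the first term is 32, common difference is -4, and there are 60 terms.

Sₙ = n/2 × (first + last)
Last term = a + (n-1)d = 32 + (60-1)×(-4) = -204
S_60 = 60/2 × (32 + (-204))
S_60 = 60/2 × (-172) = -5160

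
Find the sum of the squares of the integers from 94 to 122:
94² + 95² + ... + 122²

Use ∑_{k=1}^{n} k² = n(n+1)(2n+1)/6, then subtract the first 93 terms.
∑_{k=1}^{122} k² = 122×123×245/6 = 612745
∑_{k=1}^{93} k² = 93×94×187/6 = 272459
∑_{k=94}^{122} k² = 612745 - 272459 = 340286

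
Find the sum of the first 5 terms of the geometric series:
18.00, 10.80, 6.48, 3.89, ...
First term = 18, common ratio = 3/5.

Sₙ = a(1 - rⁿ) / (1 - r)
S_5 = 18(1 - (3/5)^5) / (1 - (3/5))
S_5 = 18(1 - (243/3125)) / (2/5)
S_5 = 25938/625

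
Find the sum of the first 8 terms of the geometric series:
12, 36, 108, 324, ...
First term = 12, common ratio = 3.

Sₙ = a(1 - rⁿ) / (1 - r)
S_8 = 12(1 - 3^8) / (1 - 3)
S_8 = 12(1 - 6561) / (-2)
S_8 = 39360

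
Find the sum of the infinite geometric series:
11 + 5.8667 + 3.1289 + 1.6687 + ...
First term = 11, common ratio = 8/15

For |r| < 1, S = a / (1 - r)
S = 11 / (1 - (8/15))
S = 11 / (7/15)
S = 165/7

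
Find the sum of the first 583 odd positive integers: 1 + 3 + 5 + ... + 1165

Sum of first n odd numbers = n²
= 583²
= 339889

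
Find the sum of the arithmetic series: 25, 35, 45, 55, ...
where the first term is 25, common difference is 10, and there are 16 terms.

Sₙ = n/2 × (first + last)
Last term = a + (n-1)d = 25 + (16-1)×10 = 175
S_16 = 16/2 × (25 + 175)
S_16 = 16/2 × 200 = 1600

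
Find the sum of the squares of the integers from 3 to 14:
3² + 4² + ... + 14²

Use ∑_{k=1}^{n} k² = n(n+1)(2n+1)/6, then subtract the first 2 terms.
∑_{k=1}^{14} k² = 14×15×29/6 = 1015
∑_{k=1}^{2} k² = 2×3×5/6 = 5
∑_{k=3}^{14} k² = 1015 - 5 = 1010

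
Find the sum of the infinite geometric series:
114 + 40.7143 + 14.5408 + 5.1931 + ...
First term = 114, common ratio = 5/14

For |r| < 1, S = a / (1 - r)
S = 114 / (1 - (5/14))
S = 114 / (9/14)
S = 532/3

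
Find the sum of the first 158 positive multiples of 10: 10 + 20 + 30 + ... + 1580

Factor out 10: = 10(1 + 2 + ... + 158) = 10 × n(n+1)/2
= 10 × 158×159/2
= 10 × 12561
= 125610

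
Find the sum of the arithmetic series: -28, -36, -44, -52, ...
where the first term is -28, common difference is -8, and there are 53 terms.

Sₙ = n/2 × (first + last)
Last term = a + (n-1)d = -28 + (53-1)×(-8) = -444
S_53 = 53/2 × (-28 + (-444))
S_53 = 53/2 × (-472) = -12508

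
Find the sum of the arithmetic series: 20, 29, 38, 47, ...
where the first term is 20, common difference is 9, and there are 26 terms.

Sₙ = n/2 × (first + last)
Last term = a + (n-1)d = 20 + (26-1)×9 = 245
S_26 = 26/2 × (20 + 245)
S_26 = 26/2 × 265 = 3445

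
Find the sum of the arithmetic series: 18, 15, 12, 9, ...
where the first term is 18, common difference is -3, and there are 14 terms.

Sₙ = n/2 × (first + last)
Last term = a + (n-1)d = 18 + (14-1)×(-3) = -21
S_14 = 14/2 × (18 + (-21))
S_14 = 14/2 × (-3) = -21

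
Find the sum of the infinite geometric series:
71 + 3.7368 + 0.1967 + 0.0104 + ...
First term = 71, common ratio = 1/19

For |r| < 1, S = a / (1 - r)
S = 71 / (1 - (1/19))
S = 71 / (18/19)
S = 1349/18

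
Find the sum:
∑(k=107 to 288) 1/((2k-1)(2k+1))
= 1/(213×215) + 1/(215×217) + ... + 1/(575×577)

Partial fractions: 1/((2k-1)(2k+1)) = (1/2)[1/(2k-1) - 1/(2k+1)]
The series telescopes:
= (1/2)[1/213 - 1/577]
= 182/122901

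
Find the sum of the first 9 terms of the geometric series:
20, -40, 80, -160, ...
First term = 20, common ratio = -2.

Sₙ = a(1 - rⁿ) / (1 - r)
S_9 = 20(1 - (-2)^9) / (1 - (-2))
S_9 = 20(1 - (-512)) / (3)
S_9 = 3420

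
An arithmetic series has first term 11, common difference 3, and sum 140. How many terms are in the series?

Using S = n/2 × [2a + (n-1)d]
140 = n/2 × [2(11) + (n-1)(3)]
140 = n/2 × [22 + 3n - 3]
280 = n × [19 + 3n]
3n² + (19)n - 280 = 0
Discriminant: Δ = (19)² - 4(3)(-280) = 361 + 3360 = 3721
√Δ = 61
n = [-(19) + √Δ] / (2·3) = (-19 + 61) / 6 = 42 / 6 = 7
(The negative root is discarded since n must be a positive integer.)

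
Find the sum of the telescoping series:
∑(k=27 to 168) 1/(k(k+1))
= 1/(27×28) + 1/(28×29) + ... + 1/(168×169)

Partial fractions: 1/(k(k+1)) = 1/k - 1/(k+1)
The series telescopes:
= (1/27 - 1/28) + (1/28 - 1/29) + ... + (1/168 - 1/169)
= 1/27 - 1/169
= 142/4563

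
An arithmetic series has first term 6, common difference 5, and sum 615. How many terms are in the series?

Using S = n/2 × [2a + (n-1)d]
615 = n/2 × [2(6) + (n-1)(5)]
615 = n/2 × [12 + 5n - 5]
1230 = n × [7 + 5n]
5n² + (7)n - 1230 = 0
Discriminant: Δ = (7)² - 4(5)(-1230) = 49 + 24600 = 24649
√Δ = 157
n = [-(7) + √Δ] / (2·5) = (-7 + 157) / 10 = 150 / 10 = 15
(The negative root is discarded since n must be a positive integer.)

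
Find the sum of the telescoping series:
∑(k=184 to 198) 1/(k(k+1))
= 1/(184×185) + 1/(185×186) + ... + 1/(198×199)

Partial fractions: 1/(k(k+1)) = 1/k - 1/(k+1)
The series telescopes:
= (1/184 - 1/185) + (1/185 - 1/186) + ... + (1/198 - 1/199)
= 1/184 - 1/199
= 15/36616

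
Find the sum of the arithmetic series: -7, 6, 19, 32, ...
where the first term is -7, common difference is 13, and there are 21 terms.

Sₙ = n/2 × (first + last)
Last term = a + (n-1)d = -7 + (21-1)×13 = 253
S_21 = 21/2 × (-7 + 253)
S_21 = 21/2 × 246 = 2583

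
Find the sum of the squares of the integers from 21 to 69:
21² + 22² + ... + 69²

Use ∑_{k=1}^{n} k² = n(n+1)(2n+1)/6, then subtract the first 20 terms.
∑_{k=1}^{69} k² = 69×70×139/6 = 111895
∑_{k=1}^{20} k² = 20×21×41/6 = 2870
∑_{k=21}^{69} k² = 111895 - 2870 = 109025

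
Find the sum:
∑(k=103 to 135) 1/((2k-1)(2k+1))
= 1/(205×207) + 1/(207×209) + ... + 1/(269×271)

Partial fractions: 1/((2k-1)(2k+1)) = (1/2)[1/(2k-1) - 1/(2k+1)]
The series telescopes:
= (1/2)[1/205 - 1/271]
= 33/55555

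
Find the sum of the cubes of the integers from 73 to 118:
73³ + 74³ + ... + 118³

Use ∑_{k=1}^{n} k³ = [n(n+1)/2]², then subtract the first 72 terms.
∑_{k=1}^{118} k³ = [118×119/2]² = 7021² = 49294441
∑_{k=1}^{72} k³ = [72×73/2]² = 2628² = 6906384
∑_{k=73}^{118} k³ = 49294441 - 6906384 = 42388057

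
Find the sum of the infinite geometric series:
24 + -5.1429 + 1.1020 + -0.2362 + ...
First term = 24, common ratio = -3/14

For |r| < 1, S = a / (1 - r)
S = 24 / (1 - (-3/14))
S = 24 / (17/14)
S = 336/17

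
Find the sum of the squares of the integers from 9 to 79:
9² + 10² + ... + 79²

Use ∑_{k=1}^{n} k² = n(n+1)(2n+1)/6, then subtract the first 8 terms.
∑_{k=1}^{79} k² = 79×80×159/6 = 167480
∑_{k=1}^{8} k² = 8×9×17/6 = 204
∑_{k=9}^{79} k² = 167480 - 204 = 167276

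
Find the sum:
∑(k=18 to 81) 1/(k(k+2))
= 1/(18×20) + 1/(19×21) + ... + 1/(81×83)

Partial fractions: 1/(k(k+2)) = (1/2)[1/k - 1/(k+2)]
Telescoping leaves the first two and last two terms:
= (1/2)[1/18 + 1/19 - 1/82 - 1/83]
= 24424/581913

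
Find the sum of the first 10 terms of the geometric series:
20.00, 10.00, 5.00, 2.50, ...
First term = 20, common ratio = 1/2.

Sₙ = a(1 - rⁿ) / (1 - r)
S_10 = 20(1 - (1/2)^10) / (1 - (1/2))
S_10 = 20(1 - (1/1024)) / (1/2)
S_10 = 5115/128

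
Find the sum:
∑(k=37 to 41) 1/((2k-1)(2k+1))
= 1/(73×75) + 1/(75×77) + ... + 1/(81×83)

Partial fractions: 1/((2k-1)(2k+1)) = (1/2)[1/(2k-1) - 1/(2k+1)]
The series telescopes:
= (1/2)[1/73 - 1/83]
= 5/6059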